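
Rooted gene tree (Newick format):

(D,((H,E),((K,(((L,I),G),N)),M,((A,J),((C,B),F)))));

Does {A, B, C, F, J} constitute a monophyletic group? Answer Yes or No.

Yes

The most recent common ancestor of these taxa subtends ((A,J),((C,B),F)).
That clade has exactly 5 tips — every listed taxon and nothing else — so the group is monophyletic.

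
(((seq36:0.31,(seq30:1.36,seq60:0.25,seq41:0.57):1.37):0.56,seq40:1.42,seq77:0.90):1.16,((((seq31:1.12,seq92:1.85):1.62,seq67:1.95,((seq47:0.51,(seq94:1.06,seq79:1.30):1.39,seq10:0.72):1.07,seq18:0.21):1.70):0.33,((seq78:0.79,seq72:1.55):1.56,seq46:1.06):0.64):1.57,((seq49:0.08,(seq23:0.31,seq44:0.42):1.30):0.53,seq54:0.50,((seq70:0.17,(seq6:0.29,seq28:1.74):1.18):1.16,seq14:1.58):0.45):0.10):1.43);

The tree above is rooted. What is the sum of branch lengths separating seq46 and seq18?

The path runs seq46 → … → MRCA → … → seq18; the MRCA is the node subtending (((seq31,seq92),seq67,((seq47,(seq94,seq79),seq10),seq18)),((seq78,seq72),seq46)).
Branch lengths along that path: 1.06 + 0.64 + 0.33 + 1.70 + 0.21 = 3.94.

3.94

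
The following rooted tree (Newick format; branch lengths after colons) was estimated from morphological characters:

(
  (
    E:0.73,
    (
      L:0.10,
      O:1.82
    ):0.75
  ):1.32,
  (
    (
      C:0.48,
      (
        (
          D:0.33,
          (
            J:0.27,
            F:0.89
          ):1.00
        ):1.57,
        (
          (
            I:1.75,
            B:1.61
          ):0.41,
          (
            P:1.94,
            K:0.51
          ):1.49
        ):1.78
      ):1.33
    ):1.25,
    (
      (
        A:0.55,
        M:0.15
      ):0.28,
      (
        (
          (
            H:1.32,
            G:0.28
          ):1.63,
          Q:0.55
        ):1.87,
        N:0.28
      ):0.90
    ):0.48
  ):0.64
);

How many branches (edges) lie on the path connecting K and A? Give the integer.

8

The MRCA of K and A is the node subtending ((C,((D,(J,F)),((I,B),(P,K)))),((A,M),(((H,G),Q),N))).
From K up to that node: 5 branches. From A up to the same node: 3 branches. Total: 5 + 3 = 8.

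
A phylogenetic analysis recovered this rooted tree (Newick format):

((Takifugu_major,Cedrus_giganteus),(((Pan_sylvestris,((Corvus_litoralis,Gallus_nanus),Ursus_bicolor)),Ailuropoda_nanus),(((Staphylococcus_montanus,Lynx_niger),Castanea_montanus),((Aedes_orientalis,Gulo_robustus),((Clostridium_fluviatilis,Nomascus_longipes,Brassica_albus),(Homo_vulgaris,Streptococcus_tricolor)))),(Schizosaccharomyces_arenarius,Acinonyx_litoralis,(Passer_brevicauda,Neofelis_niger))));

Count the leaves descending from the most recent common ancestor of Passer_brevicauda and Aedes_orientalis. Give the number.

The MRCA of Passer_brevicauda and Aedes_orientalis is the node subtending (((Pan_sylvestris,((Corvus_litoralis,Gallus_nanus),Ursus_bicolor)),Ailuropoda_nanus),(((Staphylococcus_montanus,Lynx_niger),Castanea_montanus),((Aedes_orientalis,Gulo_robustus),((Clostridium_fluviatilis,Nomascus_longipes,Brassica_albus),(Homo_vulgaris,Streptococcus_tricolor)))),(Schizosaccharomyces_arenarius,Acinonyx_litoralis,(Passer_brevicauda,Neofelis_niger))).
That clade contains 19 terminal taxa: Acinonyx_litoralis, Aedes_orientalis, Ailuropoda_nanus, Brassica_albus, Castanea_montanus, Clostridium_fluviatilis, Corvus_litoralis, Gallus_nanus, Gulo_robustus, Homo_vulgaris, Lynx_niger, Neofelis_niger, Nomascus_longipes, Pan_sylvestris, Passer_brevicauda, Schizosaccharomyces_arenarius, Staphylococcus_montanus, Streptococcus_tricolor, Ursus_bicolor.

19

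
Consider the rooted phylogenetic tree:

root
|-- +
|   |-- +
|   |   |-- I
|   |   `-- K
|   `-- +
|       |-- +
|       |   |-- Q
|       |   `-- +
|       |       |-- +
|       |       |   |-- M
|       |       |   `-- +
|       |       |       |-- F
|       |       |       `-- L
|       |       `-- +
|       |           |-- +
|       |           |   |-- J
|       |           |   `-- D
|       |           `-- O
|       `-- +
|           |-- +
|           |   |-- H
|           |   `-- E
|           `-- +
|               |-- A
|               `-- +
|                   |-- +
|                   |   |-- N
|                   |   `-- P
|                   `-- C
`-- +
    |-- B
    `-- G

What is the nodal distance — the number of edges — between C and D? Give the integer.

9

The MRCA of C and D is the node subtending ((Q,((M,(F,L)),((J,D),O))),((H,E),(A,((N,P),C)))).
From C up to that node: 4 branches. From D up to the same node: 5 branches. Total: 4 + 5 = 9.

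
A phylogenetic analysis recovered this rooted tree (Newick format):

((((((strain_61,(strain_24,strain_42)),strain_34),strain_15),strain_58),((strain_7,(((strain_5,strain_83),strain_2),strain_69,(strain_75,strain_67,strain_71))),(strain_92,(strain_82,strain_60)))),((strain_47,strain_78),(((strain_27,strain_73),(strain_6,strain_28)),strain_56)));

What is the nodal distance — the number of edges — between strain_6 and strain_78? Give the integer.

The MRCA of strain_6 and strain_78 is the node subtending ((strain_47,strain_78),(((strain_27,strain_73),(strain_6,strain_28)),strain_56)).
From strain_6 up to that node: 4 branches. From strain_78 up to the same node: 2 branches. Total: 4 + 2 = 6.

6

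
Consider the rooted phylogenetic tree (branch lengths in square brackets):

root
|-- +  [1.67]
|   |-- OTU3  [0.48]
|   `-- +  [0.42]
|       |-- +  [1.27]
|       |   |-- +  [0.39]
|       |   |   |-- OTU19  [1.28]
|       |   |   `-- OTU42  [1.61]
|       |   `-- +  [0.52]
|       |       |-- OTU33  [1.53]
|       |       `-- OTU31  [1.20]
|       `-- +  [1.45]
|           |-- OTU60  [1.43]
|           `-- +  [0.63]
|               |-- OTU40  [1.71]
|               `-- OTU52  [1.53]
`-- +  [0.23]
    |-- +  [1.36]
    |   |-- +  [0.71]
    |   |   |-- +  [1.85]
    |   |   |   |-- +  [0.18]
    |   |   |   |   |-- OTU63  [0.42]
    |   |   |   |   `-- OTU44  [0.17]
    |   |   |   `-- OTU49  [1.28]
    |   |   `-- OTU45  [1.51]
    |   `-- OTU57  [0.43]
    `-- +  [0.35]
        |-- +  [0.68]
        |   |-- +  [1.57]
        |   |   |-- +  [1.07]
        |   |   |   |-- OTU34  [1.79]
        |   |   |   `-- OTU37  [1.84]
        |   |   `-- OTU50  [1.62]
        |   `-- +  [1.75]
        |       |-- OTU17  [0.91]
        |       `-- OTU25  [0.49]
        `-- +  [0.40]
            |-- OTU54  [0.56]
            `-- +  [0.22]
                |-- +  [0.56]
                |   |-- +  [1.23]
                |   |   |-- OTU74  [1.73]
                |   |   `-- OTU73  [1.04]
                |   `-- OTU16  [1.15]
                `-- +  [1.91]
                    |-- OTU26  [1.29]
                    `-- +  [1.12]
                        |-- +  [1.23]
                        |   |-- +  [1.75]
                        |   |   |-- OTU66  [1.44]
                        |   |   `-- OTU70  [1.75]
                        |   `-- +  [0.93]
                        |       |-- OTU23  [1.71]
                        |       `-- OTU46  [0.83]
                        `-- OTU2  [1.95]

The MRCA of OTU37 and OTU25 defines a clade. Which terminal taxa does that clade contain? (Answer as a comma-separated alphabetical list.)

Tracing OTU37: it sits inside (OTU34,OTU37).
Tracing OTU25: it sits inside (OTU17,OTU25).
The smallest clade enclosing both is (((OTU34,OTU37),OTU50),(OTU17,OTU25)); the answer is its 5 terminal taxa in alphabetical order.

OTU17, OTU25, OTU34, OTU37, OTU50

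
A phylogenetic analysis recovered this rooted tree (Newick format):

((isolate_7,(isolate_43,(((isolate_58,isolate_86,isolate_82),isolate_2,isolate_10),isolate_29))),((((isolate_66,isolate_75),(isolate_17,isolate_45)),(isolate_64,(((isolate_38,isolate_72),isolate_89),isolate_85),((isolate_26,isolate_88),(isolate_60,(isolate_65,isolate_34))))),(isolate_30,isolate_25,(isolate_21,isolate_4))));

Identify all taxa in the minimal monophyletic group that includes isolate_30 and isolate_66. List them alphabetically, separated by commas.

Tracing isolate_30: it sits inside (isolate_30,isolate_25,(isolate_21,isolate_4)).
Tracing isolate_66: it sits inside (isolate_66,isolate_75).
The smallest clade enclosing both is ((((isolate_66,isolate_75),(isolate_17,isolate_45)),(isolate_64,(((isolate_38,isolate_72),isolate_89),isolate_85),((isolate_26,isolate_88),(isolate_60,(isolate_65,isolate_34))))),(isolate_30,isolate_25,(isolate_21,isolate_4))); the answer is its 18 terminal taxa in alphabetical order.

isolate_17, isolate_21, isolate_25, isolate_26, isolate_30, isolate_34, isolate_38, isolate_4, isolate_45, isolate_60, isolate_64, isolate_65, isolate_66, isolate_72, isolate_75, isolate_85, isolate_88, isolate_89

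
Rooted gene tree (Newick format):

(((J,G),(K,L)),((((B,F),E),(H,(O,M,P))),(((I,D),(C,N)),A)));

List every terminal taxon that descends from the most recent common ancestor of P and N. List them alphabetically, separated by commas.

Tracing P: it sits inside (O,M,P).
Tracing N: it sits inside (C,N).
The smallest clade enclosing both is ((((B,F),E),(H,(O,M,P))),(((I,D),(C,N)),A)); the answer is its 12 terminal taxa in alphabetical order.

A, B, C, D, E, F, H, I, M, N, O, P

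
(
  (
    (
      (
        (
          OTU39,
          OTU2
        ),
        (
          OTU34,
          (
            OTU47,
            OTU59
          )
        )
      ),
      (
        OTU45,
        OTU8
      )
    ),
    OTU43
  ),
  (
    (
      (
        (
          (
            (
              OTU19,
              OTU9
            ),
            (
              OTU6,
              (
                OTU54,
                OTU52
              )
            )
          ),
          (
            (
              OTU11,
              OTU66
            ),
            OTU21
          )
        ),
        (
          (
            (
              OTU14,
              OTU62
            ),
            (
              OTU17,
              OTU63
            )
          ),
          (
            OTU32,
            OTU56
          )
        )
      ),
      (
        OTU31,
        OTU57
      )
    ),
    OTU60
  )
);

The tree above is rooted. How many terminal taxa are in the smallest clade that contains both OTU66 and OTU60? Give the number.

17

The MRCA of OTU66 and OTU60 is the node subtending ((((((OTU19,OTU9),(OTU6,(OTU54,OTU52))),((OTU11,OTU66),OTU21)),(((OTU14,OTU62),(OTU17,OTU63)),(OTU32,OTU56))),(OTU31,OTU57)),OTU60).
That clade contains 17 terminal taxa: OTU11, OTU14, OTU17, OTU19, OTU21, OTU31, OTU32, OTU52, OTU54, OTU56, OTU57, OTU6, OTU60, OTU62, OTU63, OTU66, OTU9.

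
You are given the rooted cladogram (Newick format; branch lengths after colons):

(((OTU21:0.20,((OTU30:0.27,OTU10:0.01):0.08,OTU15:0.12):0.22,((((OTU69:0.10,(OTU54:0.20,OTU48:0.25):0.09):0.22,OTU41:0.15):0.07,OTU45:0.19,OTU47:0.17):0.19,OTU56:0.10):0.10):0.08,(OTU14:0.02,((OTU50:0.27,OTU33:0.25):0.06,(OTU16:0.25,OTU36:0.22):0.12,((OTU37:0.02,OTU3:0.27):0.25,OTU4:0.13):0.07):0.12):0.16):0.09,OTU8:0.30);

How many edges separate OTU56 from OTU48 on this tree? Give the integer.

6

The MRCA of OTU56 and OTU48 is the node subtending ((((OTU69,(OTU54,OTU48)),OTU41),OTU45,OTU47),OTU56).
From OTU56 up to that node: 1 branch. From OTU48 up to the same node: 5 branches. Total: 1 + 5 = 6.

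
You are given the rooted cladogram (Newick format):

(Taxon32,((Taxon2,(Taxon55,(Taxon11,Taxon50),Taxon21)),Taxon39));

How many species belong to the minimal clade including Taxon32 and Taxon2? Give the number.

The MRCA of Taxon32 and Taxon2 is the root, so the clade is the entire tree.
That clade contains 7 terminal taxa: Taxon11, Taxon2, Taxon21, Taxon32, Taxon39, Taxon50, Taxon55.

7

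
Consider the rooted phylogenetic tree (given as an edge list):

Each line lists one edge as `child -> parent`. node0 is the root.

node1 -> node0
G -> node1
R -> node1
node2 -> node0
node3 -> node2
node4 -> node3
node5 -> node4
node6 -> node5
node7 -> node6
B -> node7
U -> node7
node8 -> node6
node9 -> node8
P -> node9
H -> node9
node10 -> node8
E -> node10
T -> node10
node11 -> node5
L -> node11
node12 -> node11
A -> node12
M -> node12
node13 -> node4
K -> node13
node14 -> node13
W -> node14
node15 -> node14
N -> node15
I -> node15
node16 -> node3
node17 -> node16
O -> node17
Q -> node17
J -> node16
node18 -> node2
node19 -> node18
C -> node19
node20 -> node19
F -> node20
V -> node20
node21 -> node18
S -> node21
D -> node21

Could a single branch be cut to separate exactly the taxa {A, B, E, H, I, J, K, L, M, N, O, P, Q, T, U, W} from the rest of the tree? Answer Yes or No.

The most recent common ancestor of these taxa subtends (((((B,U),((P,H),(E,T))),(L,(A,M))),(K,(W,(N,I)))),((O,Q),J)).
That clade has exactly 16 tips — every listed taxon and nothing else — so the group is monophyletic.

Yes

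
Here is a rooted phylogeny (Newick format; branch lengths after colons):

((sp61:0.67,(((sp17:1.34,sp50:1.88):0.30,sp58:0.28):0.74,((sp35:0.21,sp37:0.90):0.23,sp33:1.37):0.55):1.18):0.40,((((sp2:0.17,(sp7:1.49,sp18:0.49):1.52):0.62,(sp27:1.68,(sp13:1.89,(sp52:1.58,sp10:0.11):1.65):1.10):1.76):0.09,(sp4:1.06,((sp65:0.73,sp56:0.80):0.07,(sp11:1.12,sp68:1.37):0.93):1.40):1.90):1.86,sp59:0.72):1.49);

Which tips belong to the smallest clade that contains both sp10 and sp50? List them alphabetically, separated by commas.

sp10, sp11, sp13, sp17, sp18, sp2, sp27, sp33, sp35, sp37, sp4, sp50, sp52, sp56, sp58, sp59, sp61, sp65, sp68, sp7

Tracing sp10: it sits inside (sp52,sp10).
Tracing sp50: it sits inside (sp17,sp50).
The smallest clade enclosing both is the whole tree (their MRCA is the root), so the answer is all 20 tips in alphabetical order.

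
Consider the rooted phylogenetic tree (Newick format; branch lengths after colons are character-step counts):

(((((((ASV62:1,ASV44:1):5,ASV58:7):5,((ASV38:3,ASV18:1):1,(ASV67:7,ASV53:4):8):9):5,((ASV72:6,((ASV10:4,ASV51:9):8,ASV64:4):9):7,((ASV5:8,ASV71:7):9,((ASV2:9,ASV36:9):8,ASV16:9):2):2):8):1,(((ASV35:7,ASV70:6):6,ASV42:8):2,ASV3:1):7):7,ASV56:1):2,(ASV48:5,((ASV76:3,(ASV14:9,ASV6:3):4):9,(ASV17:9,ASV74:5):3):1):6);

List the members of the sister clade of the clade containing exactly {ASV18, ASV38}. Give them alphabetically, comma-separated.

ASV53, ASV67

The clade containing exactly {ASV18, ASV38} attaches to the tree at the node subtending ((ASV38,ASV18),(ASV67,ASV53)).
The other lineage descending from that same node — the sister group — is (ASV67,ASV53); its 2 tips in alphabetical order are the answer.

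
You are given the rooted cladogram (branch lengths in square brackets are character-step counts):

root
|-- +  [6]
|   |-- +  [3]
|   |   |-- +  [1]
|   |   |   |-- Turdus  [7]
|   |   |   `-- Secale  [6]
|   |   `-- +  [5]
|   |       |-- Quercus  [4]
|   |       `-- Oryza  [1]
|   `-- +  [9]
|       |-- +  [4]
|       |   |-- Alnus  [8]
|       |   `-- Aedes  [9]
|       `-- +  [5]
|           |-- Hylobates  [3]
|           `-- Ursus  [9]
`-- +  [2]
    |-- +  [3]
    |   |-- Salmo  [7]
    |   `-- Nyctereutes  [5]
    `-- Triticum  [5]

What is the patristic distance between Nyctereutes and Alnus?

37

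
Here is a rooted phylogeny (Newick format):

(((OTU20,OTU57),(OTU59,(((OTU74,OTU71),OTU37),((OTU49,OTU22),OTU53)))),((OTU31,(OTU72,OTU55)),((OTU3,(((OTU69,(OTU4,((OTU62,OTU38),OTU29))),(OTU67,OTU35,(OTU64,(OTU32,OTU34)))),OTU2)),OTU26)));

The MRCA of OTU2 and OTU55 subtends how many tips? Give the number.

The MRCA of OTU2 and OTU55 is the node subtending ((OTU31,(OTU72,OTU55)),((OTU3,(((OTU69,(OTU4,((OTU62,OTU38),OTU29))),(OTU67,OTU35,(OTU64,(OTU32,OTU34)))),OTU2)),OTU26)).
That clade contains 16 terminal taxa: OTU2, OTU26, OTU29, OTU3, OTU31, OTU32, OTU34, OTU35, OTU38, OTU4, OTU55, OTU62, OTU64, OTU67, OTU69, OTU72.

16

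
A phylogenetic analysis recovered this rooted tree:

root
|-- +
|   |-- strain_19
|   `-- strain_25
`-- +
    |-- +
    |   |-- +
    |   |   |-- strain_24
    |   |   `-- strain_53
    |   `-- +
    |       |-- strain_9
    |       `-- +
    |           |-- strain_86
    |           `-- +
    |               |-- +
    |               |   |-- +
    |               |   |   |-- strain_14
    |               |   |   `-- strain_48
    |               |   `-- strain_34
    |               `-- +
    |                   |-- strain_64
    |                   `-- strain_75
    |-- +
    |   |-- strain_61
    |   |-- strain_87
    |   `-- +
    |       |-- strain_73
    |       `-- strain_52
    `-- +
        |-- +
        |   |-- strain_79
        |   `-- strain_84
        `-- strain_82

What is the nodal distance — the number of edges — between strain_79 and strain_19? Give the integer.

The MRCA of strain_79 and strain_19 is the root of the tree.
From strain_79 up to that node: 4 branches. From strain_19 up to the same node: 2 branches. Total: 4 + 2 = 6.

6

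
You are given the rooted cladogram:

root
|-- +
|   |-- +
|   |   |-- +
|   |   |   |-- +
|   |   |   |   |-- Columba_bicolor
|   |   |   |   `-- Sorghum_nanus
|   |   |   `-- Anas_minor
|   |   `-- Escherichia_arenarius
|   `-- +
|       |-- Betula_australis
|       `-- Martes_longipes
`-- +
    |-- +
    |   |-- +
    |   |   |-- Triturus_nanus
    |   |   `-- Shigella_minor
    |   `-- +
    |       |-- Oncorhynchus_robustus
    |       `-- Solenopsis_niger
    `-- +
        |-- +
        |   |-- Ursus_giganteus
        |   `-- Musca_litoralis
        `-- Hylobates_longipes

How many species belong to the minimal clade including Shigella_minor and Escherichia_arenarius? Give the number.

13

The MRCA of Shigella_minor and Escherichia_arenarius is the root, so the clade is the entire tree.
That clade contains 13 terminal taxa: Anas_minor, Betula_australis, Columba_bicolor, Escherichia_arenarius, Hylobates_longipes, Martes_longipes, Musca_litoralis, Oncorhynchus_robustus, Shigella_minor, Solenopsis_niger, Sorghum_nanus, Triturus_nanus, Ursus_giganteus.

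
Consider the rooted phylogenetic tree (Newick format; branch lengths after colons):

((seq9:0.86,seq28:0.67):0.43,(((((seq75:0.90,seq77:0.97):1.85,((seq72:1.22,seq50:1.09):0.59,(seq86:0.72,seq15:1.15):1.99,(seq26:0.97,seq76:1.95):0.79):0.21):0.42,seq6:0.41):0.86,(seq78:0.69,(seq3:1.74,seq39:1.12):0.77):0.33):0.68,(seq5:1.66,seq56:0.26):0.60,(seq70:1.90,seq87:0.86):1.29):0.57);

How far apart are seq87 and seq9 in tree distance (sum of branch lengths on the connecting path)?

4.01

The path runs seq87 → … → MRCA → … → seq9; the MRCA is the root of the tree.
Branch lengths along that path: 0.86 + 1.29 + 0.57 + 0.43 + 0.86 = 4.01.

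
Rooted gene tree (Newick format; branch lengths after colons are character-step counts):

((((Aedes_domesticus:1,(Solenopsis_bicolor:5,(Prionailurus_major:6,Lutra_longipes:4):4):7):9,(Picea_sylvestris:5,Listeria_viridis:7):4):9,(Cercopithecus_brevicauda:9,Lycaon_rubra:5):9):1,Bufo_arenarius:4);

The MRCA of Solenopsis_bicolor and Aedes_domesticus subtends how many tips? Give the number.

The MRCA of Solenopsis_bicolor and Aedes_domesticus is the node subtending (Aedes_domesticus,(Solenopsis_bicolor,(Prionailurus_major,Lutra_longipes))).
That clade contains 4 terminal taxa: Aedes_domesticus, Lutra_longipes, Prionailurus_major, Solenopsis_bicolor.

4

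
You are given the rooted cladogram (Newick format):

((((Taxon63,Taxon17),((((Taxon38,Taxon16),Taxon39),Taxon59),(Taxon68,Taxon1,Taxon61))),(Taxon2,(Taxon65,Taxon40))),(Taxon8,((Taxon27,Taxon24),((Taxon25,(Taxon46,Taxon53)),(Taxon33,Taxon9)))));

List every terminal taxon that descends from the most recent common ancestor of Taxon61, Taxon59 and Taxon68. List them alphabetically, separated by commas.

Taxon1, Taxon16, Taxon38, Taxon39, Taxon59, Taxon61, Taxon68

Tracing Taxon61: it sits inside (Taxon68,Taxon1,Taxon61).
Tracing Taxon59: it sits inside (((Taxon38,Taxon16),Taxon39),Taxon59).
Tracing Taxon68: it sits inside (Taxon68,Taxon1,Taxon61).
The smallest clade enclosing all 3 is ((((Taxon38,Taxon16),Taxon39),Taxon59),(Taxon68,Taxon1,Taxon61)); the answer is its 7 terminal taxa in alphabetical order.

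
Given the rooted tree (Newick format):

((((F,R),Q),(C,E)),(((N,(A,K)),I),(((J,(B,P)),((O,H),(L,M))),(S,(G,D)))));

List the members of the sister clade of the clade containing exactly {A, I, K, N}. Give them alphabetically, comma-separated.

B, D, G, H, J, L, M, O, P, S

The clade containing exactly {A, I, K, N} attaches to the tree at the node subtending (((N,(A,K)),I),(((J,(B,P)),((O,H),(L,M))),(S,(G,D)))).
The other lineage descending from that same node — the sister group — is (((J,(B,P)),((O,H),(L,M))),(S,(G,D))); its 10 tips in alphabetical order are the answer.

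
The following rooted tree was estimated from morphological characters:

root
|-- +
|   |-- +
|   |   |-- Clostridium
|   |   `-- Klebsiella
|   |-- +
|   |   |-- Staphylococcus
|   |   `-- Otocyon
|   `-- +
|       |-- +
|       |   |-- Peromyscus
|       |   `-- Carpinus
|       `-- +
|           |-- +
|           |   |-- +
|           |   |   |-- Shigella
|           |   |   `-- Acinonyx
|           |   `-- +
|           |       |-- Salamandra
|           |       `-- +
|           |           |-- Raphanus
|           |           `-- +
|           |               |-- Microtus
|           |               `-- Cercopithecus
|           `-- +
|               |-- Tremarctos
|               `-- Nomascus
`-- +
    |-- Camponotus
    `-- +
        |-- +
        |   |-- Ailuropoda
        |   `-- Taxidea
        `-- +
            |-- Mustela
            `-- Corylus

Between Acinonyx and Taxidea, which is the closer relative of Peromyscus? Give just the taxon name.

Acinonyx

The MRCA of Peromyscus and Acinonyx subtends ((Peromyscus,Carpinus),(((Shigella,Acinonyx),(Salamandra,(Raphanus,(Microtus,Cercopithecus)))),(Tremarctos,Nomascus))) (10 taxa).
The MRCA of Peromyscus and Taxidea is the root, subtending the entire tree (19 taxa).
The first is nested inside the second, so Peromyscus shares a more recent common ancestor with Acinonyx.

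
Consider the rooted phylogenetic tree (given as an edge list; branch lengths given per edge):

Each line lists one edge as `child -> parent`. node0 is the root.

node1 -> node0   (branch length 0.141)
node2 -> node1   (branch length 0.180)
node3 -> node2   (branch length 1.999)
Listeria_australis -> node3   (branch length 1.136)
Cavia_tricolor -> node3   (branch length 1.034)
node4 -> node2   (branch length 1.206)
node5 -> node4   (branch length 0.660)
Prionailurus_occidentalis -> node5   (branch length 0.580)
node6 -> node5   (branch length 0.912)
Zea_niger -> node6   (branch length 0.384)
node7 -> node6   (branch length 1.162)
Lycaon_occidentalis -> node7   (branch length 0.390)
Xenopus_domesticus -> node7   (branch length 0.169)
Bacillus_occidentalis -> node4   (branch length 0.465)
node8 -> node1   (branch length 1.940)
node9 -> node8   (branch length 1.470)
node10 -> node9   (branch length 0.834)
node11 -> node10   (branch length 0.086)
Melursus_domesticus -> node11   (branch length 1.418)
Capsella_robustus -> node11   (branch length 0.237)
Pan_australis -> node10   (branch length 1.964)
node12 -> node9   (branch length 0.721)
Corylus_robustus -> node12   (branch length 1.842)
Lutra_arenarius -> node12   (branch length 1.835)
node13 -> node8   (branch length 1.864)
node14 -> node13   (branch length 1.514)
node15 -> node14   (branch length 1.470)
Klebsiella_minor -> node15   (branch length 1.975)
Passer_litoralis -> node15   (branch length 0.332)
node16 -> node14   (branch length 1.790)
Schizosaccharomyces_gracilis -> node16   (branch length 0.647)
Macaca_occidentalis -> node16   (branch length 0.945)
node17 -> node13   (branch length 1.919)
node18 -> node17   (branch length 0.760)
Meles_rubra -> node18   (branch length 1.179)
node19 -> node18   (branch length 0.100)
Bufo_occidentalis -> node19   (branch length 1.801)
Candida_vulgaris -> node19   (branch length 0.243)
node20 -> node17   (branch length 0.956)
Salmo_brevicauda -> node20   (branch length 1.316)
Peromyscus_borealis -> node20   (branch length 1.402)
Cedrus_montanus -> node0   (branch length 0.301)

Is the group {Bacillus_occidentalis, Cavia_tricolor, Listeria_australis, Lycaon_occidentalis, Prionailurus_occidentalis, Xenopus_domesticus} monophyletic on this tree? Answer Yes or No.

No

The MRCA of the listed taxa subtends ((Listeria_australis,Cavia_tricolor),((Prionailurus_occidentalis,(Zea_niger,(Lycaon_occidentalis,Xenopus_domesticus))),Bacillus_occidentalis)).
That clade also contains Zea_niger, which is not in the proposed group, so the group is not monophyletic.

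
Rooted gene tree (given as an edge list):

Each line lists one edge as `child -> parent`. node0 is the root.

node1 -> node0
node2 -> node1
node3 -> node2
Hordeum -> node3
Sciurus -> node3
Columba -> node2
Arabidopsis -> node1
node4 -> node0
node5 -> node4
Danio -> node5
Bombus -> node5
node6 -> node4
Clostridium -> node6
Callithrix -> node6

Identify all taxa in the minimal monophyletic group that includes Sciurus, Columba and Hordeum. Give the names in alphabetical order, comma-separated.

Tracing Sciurus: it sits inside (Hordeum,Sciurus).
Tracing Columba: it sits inside ((Hordeum,Sciurus),Columba).
Tracing Hordeum: it sits inside (Hordeum,Sciurus).
The smallest clade enclosing all 3 is ((Hordeum,Sciurus),Columba); the answer is its 3 terminal taxa in alphabetical order.

Columba, Hordeum, Sciurus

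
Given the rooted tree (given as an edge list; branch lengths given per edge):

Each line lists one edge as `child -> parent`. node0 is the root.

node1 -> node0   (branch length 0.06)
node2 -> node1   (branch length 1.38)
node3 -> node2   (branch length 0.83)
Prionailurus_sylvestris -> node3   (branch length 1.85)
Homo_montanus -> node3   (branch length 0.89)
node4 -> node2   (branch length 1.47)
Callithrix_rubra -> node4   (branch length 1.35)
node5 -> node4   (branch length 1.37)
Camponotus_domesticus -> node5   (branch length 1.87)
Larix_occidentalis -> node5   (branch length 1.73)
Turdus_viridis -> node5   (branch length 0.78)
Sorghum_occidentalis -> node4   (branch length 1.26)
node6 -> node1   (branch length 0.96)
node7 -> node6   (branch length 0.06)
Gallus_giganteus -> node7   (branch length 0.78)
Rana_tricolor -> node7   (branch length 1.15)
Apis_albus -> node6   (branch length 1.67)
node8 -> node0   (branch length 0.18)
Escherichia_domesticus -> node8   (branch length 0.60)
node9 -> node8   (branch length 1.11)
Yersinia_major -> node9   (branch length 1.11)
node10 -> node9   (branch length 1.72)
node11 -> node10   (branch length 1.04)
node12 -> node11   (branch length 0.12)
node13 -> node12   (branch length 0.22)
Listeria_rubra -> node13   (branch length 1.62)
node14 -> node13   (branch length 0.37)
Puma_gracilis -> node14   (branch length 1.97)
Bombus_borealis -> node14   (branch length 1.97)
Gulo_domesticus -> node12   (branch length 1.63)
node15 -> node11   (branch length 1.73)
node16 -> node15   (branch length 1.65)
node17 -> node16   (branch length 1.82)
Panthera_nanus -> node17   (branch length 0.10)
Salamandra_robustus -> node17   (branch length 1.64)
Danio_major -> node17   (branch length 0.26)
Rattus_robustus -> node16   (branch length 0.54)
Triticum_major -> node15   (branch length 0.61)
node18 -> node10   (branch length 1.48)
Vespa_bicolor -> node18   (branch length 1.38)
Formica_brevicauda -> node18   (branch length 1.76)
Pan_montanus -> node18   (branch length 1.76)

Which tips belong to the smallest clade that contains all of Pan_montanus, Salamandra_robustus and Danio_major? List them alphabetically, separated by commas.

Bombus_borealis, Danio_major, Formica_brevicauda, Gulo_domesticus, Listeria_rubra, Pan_montanus, Panthera_nanus, Puma_gracilis, Rattus_robustus, Salamandra_robustus, Triticum_major, Vespa_bicolor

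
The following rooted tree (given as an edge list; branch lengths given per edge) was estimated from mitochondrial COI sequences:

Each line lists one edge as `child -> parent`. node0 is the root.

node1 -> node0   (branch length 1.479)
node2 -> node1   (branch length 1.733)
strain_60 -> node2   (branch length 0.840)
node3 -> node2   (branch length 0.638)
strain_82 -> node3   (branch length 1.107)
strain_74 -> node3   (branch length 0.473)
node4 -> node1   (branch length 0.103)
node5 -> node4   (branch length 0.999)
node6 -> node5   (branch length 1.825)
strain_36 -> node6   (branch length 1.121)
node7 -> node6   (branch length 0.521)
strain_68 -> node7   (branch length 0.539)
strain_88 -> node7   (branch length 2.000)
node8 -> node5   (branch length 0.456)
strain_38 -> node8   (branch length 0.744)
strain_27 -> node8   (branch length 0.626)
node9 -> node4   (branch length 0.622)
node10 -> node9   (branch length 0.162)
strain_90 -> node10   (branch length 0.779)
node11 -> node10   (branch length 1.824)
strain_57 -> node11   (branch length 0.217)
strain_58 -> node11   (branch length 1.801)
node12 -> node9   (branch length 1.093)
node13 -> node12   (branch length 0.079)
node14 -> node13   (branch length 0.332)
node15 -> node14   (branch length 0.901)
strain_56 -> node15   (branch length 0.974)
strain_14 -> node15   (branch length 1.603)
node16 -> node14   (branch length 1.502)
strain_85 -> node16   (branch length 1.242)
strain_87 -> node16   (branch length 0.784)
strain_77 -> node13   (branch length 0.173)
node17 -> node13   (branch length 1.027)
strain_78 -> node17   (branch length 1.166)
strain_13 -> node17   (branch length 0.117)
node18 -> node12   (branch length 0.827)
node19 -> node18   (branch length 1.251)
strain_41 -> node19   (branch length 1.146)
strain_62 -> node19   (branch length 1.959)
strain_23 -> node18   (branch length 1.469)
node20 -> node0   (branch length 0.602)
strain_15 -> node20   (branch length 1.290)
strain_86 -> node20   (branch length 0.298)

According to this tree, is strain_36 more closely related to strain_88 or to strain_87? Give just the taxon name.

The MRCA of strain_36 and strain_88 subtends (strain_36,(strain_68,strain_88)) (3 taxa).
The MRCA of strain_36 and strain_87 subtends (((strain_36,(strain_68,strain_88)),(strain_38,strain_27)),((strain_90,(strain_57,strain_58)),((((strain_56,strain_14),(strain_85,strain_87)),strain_77,(strain_78,strain_13)),((strain_41,strain_62),strain_23)))) (18 taxa).
The first is nested inside the second, so strain_36 shares a more recent common ancestor with strain_88.

strain_88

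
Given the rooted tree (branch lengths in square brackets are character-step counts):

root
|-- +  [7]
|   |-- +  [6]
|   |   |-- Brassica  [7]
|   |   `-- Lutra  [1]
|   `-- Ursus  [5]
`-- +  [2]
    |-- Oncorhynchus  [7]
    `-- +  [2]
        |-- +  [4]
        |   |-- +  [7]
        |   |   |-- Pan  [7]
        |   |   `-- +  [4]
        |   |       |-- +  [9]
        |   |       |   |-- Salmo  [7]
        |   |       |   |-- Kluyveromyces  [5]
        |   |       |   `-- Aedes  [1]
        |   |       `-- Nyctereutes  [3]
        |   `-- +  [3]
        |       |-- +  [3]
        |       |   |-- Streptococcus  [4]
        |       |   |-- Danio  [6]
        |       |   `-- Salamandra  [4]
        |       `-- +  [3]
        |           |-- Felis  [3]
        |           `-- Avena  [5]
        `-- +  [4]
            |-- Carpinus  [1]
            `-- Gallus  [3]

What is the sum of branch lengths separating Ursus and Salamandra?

30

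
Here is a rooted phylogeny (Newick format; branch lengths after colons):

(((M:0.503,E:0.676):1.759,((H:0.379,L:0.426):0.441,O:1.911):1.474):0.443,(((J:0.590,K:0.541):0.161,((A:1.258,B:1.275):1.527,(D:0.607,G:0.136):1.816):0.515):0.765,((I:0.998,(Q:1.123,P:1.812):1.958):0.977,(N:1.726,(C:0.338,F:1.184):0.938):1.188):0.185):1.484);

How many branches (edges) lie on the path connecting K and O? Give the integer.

The MRCA of K and O is the root of the tree.
From K up to that node: 4 branches. From O up to the same node: 3 branches. Total: 4 + 3 = 7.

7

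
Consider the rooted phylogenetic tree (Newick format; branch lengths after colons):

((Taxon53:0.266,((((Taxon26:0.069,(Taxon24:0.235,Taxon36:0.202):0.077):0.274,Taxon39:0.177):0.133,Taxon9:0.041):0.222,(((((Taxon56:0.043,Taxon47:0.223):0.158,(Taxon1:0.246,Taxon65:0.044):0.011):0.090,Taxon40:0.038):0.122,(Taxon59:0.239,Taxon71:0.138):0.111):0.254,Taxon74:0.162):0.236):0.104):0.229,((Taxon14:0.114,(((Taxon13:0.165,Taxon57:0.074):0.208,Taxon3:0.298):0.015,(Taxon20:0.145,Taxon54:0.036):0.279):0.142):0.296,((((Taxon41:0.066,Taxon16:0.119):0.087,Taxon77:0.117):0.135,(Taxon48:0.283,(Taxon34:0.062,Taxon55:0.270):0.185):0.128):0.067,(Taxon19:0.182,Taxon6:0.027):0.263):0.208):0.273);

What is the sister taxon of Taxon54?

Taxon54 attaches to the tree at the node subtending (Taxon20,Taxon54).
The other lineage descending from that same node — the sister group — is the single tip Taxon20.

Taxon20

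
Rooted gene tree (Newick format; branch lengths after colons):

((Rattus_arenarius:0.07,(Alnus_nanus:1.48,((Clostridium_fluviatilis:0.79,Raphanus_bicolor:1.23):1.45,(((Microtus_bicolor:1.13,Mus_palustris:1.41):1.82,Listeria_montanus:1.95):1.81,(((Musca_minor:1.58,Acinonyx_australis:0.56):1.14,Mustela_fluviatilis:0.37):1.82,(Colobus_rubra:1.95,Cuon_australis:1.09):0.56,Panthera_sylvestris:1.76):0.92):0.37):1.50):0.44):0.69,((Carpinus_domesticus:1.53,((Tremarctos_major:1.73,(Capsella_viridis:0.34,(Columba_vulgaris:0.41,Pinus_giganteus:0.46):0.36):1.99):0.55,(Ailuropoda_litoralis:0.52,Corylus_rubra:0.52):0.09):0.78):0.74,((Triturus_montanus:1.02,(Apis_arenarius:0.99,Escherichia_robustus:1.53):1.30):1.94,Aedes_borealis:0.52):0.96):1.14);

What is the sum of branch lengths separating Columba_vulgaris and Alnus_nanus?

The path runs Columba_vulgaris → … → MRCA → … → Alnus_nanus; the MRCA is the root of the tree.
Branch lengths along that path: 0.41 + 0.36 + 1.99 + 0.55 + 0.78 + 0.74 + 1.14 + 0.69 + 0.44 + 1.48 = 8.58.

8.58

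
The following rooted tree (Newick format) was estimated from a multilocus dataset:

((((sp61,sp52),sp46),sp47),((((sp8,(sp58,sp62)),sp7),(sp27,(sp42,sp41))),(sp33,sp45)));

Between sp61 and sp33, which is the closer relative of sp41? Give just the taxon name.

The MRCA of sp41 and sp33 subtends ((((sp8,(sp58,sp62)),sp7),(sp27,(sp42,sp41))),(sp33,sp45)) (9 taxa).
The MRCA of sp41 and sp61 is the root, subtending the entire tree (13 taxa).
The first is nested inside the second, so sp41 shares a more recent common ancestor with sp33.

sp33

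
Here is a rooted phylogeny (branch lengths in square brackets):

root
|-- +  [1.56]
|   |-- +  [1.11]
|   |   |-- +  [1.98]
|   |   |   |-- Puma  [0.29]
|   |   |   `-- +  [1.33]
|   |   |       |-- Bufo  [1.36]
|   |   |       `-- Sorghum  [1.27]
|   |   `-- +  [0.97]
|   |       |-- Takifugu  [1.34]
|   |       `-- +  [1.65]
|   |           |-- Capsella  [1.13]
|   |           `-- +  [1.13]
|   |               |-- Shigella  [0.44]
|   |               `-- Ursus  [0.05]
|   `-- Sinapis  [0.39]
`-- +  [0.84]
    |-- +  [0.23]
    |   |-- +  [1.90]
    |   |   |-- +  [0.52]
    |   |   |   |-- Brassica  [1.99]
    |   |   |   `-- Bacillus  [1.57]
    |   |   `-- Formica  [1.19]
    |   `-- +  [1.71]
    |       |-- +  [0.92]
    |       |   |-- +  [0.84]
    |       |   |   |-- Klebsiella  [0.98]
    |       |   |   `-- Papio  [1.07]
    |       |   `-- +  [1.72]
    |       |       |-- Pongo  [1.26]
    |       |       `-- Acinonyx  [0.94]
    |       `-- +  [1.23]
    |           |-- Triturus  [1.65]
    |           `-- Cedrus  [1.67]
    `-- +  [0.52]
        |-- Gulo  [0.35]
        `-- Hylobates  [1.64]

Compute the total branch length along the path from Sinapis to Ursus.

5.30

The path runs Sinapis → … → MRCA → … → Ursus; the MRCA is the node subtending (((Puma,(Bufo,Sorghum)),(Takifugu,(Capsella,(Shigella,Ursus)))),Sinapis).
Branch lengths along that path: 0.39 + 1.11 + 0.97 + 1.65 + 1.13 + 0.05 = 5.30.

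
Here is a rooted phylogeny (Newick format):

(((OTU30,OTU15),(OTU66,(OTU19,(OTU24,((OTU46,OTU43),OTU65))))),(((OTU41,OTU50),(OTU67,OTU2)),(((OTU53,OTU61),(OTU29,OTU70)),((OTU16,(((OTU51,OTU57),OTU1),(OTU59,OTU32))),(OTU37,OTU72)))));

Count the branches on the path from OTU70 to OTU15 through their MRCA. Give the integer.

The MRCA of OTU70 and OTU15 is the root of the tree.
From OTU70 up to that node: 5 branches. From OTU15 up to the same node: 3 branches. Total: 5 + 3 = 8.

8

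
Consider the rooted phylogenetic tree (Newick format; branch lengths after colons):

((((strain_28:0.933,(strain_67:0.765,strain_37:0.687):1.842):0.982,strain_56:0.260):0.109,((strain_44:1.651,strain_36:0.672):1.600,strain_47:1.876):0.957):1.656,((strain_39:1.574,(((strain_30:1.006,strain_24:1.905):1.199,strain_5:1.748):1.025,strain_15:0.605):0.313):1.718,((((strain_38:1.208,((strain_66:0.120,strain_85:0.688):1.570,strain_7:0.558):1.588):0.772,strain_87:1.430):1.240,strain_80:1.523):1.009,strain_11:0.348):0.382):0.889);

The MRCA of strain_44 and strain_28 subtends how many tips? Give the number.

7

The MRCA of strain_44 and strain_28 is the node subtending (((strain_28,(strain_67,strain_37)),strain_56),((strain_44,strain_36),strain_47)).
That clade contains 7 terminal taxa: strain_28, strain_36, strain_37, strain_44, strain_47, strain_56, strain_67.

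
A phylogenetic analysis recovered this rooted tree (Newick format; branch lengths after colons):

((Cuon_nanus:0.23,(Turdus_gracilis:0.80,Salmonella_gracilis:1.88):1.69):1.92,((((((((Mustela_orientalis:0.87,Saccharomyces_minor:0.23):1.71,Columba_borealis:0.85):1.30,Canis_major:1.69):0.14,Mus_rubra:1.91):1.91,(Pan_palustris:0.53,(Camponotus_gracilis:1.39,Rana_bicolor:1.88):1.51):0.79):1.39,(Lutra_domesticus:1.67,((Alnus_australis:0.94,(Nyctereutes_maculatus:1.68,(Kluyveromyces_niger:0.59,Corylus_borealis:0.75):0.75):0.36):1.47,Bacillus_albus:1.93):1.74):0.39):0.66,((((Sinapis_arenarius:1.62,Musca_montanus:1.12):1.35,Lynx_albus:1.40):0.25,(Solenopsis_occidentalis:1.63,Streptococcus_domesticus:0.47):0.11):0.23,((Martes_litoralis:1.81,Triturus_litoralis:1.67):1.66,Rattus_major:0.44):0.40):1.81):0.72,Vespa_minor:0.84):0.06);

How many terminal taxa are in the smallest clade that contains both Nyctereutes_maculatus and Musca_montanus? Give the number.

22

The MRCA of Nyctereutes_maculatus and Musca_montanus is the node subtending (((((((Mustela_orientalis,Saccharomyces_minor),Columba_borealis),Canis_major),Mus_rubra),(Pan_palustris,(Camponotus_gracilis,Rana_bicolor))),(Lutra_domesticus,((Alnus_australis,(Nyctereutes_maculatus,(Kluyveromyces_niger,Corylus_borealis))),Bacillus_albus))),((((Sinapis_arenarius,Musca_montanus),Lynx_albus),(Solenopsis_occidentalis,Streptococcus_domesticus)),((Martes_litoralis,Triturus_litoralis),Rattus_major))).
That clade contains 22 terminal taxa: Alnus_australis, Bacillus_albus, Camponotus_gracilis, Canis_major, Columba_borealis, Corylus_borealis, Kluyveromyces_niger, Lutra_domesticus, Lynx_albus, Martes_litoralis, Mus_rubra, Musca_montanus, Mustela_orientalis, Nyctereutes_maculatus, Pan_palustris, Rana_bicolor, Rattus_major, Saccharomyces_minor, Sinapis_arenarius, Solenopsis_occidentalis, Streptococcus_domesticus, Triturus_litoralis.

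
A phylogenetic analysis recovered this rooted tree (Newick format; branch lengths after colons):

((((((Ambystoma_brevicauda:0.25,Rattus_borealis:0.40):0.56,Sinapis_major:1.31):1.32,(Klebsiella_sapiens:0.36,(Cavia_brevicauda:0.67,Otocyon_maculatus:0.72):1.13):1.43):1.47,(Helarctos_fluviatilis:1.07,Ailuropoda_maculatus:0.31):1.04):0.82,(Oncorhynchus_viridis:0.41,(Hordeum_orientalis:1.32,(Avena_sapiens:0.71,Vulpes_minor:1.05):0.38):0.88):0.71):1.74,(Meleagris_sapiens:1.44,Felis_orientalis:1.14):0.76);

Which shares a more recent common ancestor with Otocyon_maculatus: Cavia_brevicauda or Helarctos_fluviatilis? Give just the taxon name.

Cavia_brevicauda

The MRCA of Otocyon_maculatus and Cavia_brevicauda subtends (Cavia_brevicauda,Otocyon_maculatus) (2 taxa).
The MRCA of Otocyon_maculatus and Helarctos_fluviatilis subtends ((((Ambystoma_brevicauda,Rattus_borealis),Sinapis_major),(Klebsiella_sapiens,(Cavia_brevicauda,Otocyon_maculatus))),(Helarctos_fluviatilis,Ailuropoda_maculatus)) (8 taxa).
The first is nested inside the second, so Otocyon_maculatus shares a more recent common ancestor with Cavia_brevicauda.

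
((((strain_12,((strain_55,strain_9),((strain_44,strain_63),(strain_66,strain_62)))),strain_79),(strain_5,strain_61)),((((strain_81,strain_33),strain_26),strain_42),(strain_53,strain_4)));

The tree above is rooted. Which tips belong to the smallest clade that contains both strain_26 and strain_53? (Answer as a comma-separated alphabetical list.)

strain_26, strain_33, strain_4, strain_42, strain_53, strain_81

Tracing strain_26: it sits inside ((strain_81,strain_33),strain_26).
Tracing strain_53: it sits inside (strain_53,strain_4).
The smallest clade enclosing both is ((((strain_81,strain_33),strain_26),strain_42),(strain_53,strain_4)); the answer is its 6 terminal taxa in alphabetical order.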